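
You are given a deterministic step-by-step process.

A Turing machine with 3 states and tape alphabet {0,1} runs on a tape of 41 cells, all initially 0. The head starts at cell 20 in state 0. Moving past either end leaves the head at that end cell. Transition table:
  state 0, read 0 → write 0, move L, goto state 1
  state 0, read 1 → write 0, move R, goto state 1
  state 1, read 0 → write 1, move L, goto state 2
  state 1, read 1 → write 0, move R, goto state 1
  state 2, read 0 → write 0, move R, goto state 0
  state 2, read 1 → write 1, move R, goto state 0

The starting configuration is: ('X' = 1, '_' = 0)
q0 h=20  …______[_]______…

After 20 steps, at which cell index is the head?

step 0: q0 h=20  …______[_]______…
step 1: q1 h=19  …______[_]______…
step 2: q2 h=18  …______[_]X_____…
step 3: q0 h=19  …______[X]______…
step 4: q1 h=20  …______[_]______…
step 5: q2 h=19  …______[_]X_____…
step 6: q0 h=20  …______[X]______…
step 7: q1 h=21  …______[_]______…
step 8: q2 h=20  …______[_]X_____…
step 9: q0 h=21  …______[X]______…
step 10: q1 h=22  …______[_]______…
step 11: q2 h=21  …______[_]X_____…
step 12: q0 h=22  …______[X]______…
step 13: q1 h=23  …______[_]______…
step 14: q2 h=22  …______[_]X_____…
step 15: q0 h=23  …______[X]______…
step 16: q1 h=24  …______[_]______…
step 17: q2 h=23  …______[_]X_____…
step 18: q0 h=24  …______[X]______…
step 19: q1 h=25  …______[_]______…
step 20: q2 h=24  …______[_]X_____…

24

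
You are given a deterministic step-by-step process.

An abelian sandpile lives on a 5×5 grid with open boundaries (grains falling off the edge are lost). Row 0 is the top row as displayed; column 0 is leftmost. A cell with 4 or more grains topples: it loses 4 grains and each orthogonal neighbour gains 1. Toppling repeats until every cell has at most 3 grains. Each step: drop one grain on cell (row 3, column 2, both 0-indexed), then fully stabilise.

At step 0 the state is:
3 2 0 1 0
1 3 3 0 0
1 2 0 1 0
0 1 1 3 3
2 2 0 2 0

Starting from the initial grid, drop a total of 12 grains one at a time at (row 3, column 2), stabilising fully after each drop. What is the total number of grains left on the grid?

42

[0] 3 2 0 1 0
1 3 3 0 0
1 2 0 1 0
0 1 1 3 3
2 2 0 2 0
[1] 3 2 0 1 0
1 3 3 0 0
1 2 0 1 0
0 1 2 3 3
2 2 0 2 0
[2] 3 2 0 1 0
1 3 3 0 0
1 2 0 1 0
0 1 3 3 3
2 2 0 2 0
[3] 3 2 0 1 0
1 3 3 0 0
1 2 1 2 1
0 2 1 1 0
2 2 1 3 1
[4] 3 2 0 1 0
1 3 3 0 0
1 2 1 2 1
0 2 2 1 0
2 2 1 3 1
[5] 3 2 0 1 0
1 3 3 0 0
1 2 1 2 1
0 2 3 1 0
2 2 1 3 1
[6] 3 2 0 1 0
1 3 3 0 0
1 2 2 2 1
0 3 0 2 0
2 2 2 3 1
[7] 3 2 0 1 0
1 3 3 0 0
1 2 2 2 1
0 3 1 2 0
2 2 2 3 1
[8] 3 2 0 1 0
1 3 3 0 0
1 2 2 2 1
0 3 2 2 0
2 2 2 3 1
[9] 3 2 0 1 0
1 3 3 0 0
1 2 2 2 1
0 3 3 2 0
2 2 2 3 1
[10] 3 2 0 1 0
1 3 3 0 0
1 3 3 2 1
1 0 1 3 0
2 3 3 3 1
[11] 3 2 0 1 0
1 3 3 0 0
1 3 3 2 1
1 0 2 3 0
2 3 3 3 1
[12] 3 2 0 1 0
1 3 3 0 0
1 3 3 2 1
1 0 3 3 0
2 3 3 3 1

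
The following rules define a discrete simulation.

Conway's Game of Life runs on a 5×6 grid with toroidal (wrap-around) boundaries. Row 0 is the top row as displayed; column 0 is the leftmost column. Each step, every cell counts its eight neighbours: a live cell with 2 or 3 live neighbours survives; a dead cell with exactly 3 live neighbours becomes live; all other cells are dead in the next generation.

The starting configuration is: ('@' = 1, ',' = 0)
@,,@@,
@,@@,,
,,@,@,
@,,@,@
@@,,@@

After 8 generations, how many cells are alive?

step 0: @,,@@,
@,@@,,
,,@,@,
@,,@,@
@@,,@@
step 1: ,,,,,,
,,@,,,
@,@,@,
,,@@,,
,@@,,,
step 2: ,@@,,,
,@,@,,
,,@,,,
,,,,,,
,@@@,,
step 3: @,,,,,
,@,@,,
,,@,,,
,@,@,,
,@,@,,
step 4: @@,,,,
,@@,,,
,@,@,,
,@,@,,
@@,,,,
step 5: ,,,,,,
,,,,,,
@@,@,,
,@,,,,
,,,,,,
step 6: ,,,,,,
,,,,,,
@@@,,,
@@@,,,
,,,,,,
step 7: ,,,,,,
,@,,,,
@,@,,,
@,@,,,
,@,,,,
step 8: ,,,,,,
,@,,,,
@,@,,,
@,@,,,
,@,,,,

6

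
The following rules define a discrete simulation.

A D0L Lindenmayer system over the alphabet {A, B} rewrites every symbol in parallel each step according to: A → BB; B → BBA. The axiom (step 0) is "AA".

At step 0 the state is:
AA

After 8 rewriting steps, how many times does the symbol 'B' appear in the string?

0) AA
1) BBBB
2) BBABBABBABBA
3) BBABBABBBBABBABBBBABBABBBBABBABB
4) BBABBABBBBABBABBBBABBABBABBABBBBABBABBBBABBABBABBABBBBABBABBBBABBABBABBABBBBABBABBBBABBA
5) BBABBABBBBABBABBBBABBABBABBABBBBABBABBBBABBABBABBABBBBABBA…ABBABBBBABBABBBBABBABBABBABBBBABBABBBBABBABBABBABBBBABBABB  (len 240)
6) BBABBABBBBABBABBBBABBABBABBABBBBABBABBBBABBABBABBABBBBABBA…ABBABBBBABBABBBBABBABBBBABBABBBBABBABBABBABBBBABBABBBBABBA  (len 656)
7) BBABBABBBBABBABBBBABBABBABBABBBBABBABBBBABBABBABBABBBBABBA…ABBABBBBABBABBBBABBABBABBABBBBABBABBBBABBABBABBABBBBABBABB  (len 1792)
8) BBABBABBBBABBABBBBABBABBABBABBBBABBABBBBABBABBABBABBBBABBA…ABBABBBBABBABBBBABBABBBBABBABBBBABBABBABBABBBBABBABBBBABBA  (len 4896)

3584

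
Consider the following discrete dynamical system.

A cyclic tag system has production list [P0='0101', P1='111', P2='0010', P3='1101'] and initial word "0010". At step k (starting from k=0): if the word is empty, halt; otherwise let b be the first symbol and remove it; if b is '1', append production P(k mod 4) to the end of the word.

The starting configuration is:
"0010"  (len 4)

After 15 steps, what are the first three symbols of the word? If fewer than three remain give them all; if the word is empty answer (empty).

000

0) "0010"  (len 4)
1) "010"  (len 3)
2) "10"  (len 2)
3) "00010"  (len 5)
4) "0010"  (len 4)
5) "010"  (len 3)
6) "10"  (len 2)
7) "00010"  (len 5)
8) "0010"  (len 4)
9) "010"  (len 3)
10) "10"  (len 2)
11) "00010"  (len 5)
12) "0010"  (len 4)
13) "010"  (len 3)
14) "10"  (len 2)
15) "00010"  (len 5)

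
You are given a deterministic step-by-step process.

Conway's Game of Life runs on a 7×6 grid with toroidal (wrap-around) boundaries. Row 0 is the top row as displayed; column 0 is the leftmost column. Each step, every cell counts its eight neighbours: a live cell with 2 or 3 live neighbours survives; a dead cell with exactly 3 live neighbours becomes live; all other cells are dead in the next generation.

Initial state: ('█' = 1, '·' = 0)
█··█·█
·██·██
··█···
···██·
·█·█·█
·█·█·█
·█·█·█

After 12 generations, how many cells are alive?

step 0: █··█·█
·██·██
··█···
···██·
·█·█·█
·█·█·█
·█·█·█
step 1: ···█··
·██·██
·██··█
···██·
···█·█
·█·█·█
·█·█·█
step 2: ·█·█·█
·█··██
·█···█
█··█·█
█··█·█
···█·█
···█··
step 3: ···█·█
·█···█
·██···
·██···
··██··
█·██·█
█··█··
step 4: ··█··█
·█··█·
······
······
█···█·
█····█
██·█··
step 5: ··████
······
······
······
█·····
····█·
·██·█·
step 6: ·██·██
···██·
······
······
······
·█·█·█
·██···
step 7: ██··██
··████
······
······
······
██····
·····█
step 8: ·██···
·███··
···██·
······
······
█·····
····█·
step 9: ·█····
·█··█·
···██·
······
······
······
·█····
step 10: ███···
··███·
···██·
······
······
······
······
step 11: ·██···
····██
··█·█·
······
······
······
·█····
step 12: ███···
·██·██
···███
······
······
······
·██···

12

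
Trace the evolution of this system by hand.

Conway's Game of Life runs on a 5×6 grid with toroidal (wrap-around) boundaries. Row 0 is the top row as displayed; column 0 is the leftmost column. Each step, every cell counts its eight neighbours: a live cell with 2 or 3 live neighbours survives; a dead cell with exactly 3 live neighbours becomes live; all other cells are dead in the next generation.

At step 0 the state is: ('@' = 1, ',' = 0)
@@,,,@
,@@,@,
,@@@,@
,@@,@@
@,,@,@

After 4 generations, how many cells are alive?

step 0: @@,,,@
,@@,@,
,@@@,@
,@@,@@
@,,@,@
step 1: ,,,@,,
,,,,@,
,,,,,@
,,,,,,
,,,@,,
step 2: ,,,@@,
,,,,@,
,,,,,,
,,,,,,
,,,,,,
step 3: ,,,@@,
,,,@@,
,,,,,,
,,,,,,
,,,,,,
step 4: ,,,@@,
,,,@@,
,,,,,,
,,,,,,
,,,,,,

4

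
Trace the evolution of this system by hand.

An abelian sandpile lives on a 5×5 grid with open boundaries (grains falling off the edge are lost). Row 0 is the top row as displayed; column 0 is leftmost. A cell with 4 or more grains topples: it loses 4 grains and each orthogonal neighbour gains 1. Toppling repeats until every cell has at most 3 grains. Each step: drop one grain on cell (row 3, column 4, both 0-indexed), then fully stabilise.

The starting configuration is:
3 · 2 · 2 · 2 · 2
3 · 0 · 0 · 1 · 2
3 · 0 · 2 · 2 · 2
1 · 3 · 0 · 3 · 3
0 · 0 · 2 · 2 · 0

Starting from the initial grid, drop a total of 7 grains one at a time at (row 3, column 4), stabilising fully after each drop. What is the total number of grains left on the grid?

0) 3 · 2 · 2 · 2 · 2
3 · 0 · 0 · 1 · 2
3 · 0 · 2 · 2 · 2
1 · 3 · 0 · 3 · 3
0 · 0 · 2 · 2 · 0
1) 3 · 2 · 2 · 2 · 2
3 · 0 · 0 · 1 · 2
3 · 0 · 2 · 3 · 3
1 · 3 · 1 · 0 · 1
0 · 0 · 2 · 3 · 1
2) 3 · 2 · 2 · 2 · 2
3 · 0 · 0 · 1 · 2
3 · 0 · 2 · 3 · 3
1 · 3 · 1 · 0 · 2
0 · 0 · 2 · 3 · 1
3) 3 · 2 · 2 · 2 · 2
3 · 0 · 0 · 1 · 2
3 · 0 · 2 · 3 · 3
1 · 3 · 1 · 0 · 3
0 · 0 · 2 · 3 · 1
4) 3 · 2 · 2 · 2 · 2
3 · 0 · 0 · 2 · 3
3 · 0 · 3 · 0 · 1
1 · 3 · 1 · 2 · 1
0 · 0 · 2 · 3 · 2
5) 3 · 2 · 2 · 2 · 2
3 · 0 · 0 · 2 · 3
3 · 0 · 3 · 0 · 1
1 · 3 · 1 · 2 · 2
0 · 0 · 2 · 3 · 2
6) 3 · 2 · 2 · 2 · 2
3 · 0 · 0 · 2 · 3
3 · 0 · 3 · 0 · 1
1 · 3 · 1 · 2 · 3
0 · 0 · 2 · 3 · 2
7) 3 · 2 · 2 · 2 · 2
3 · 0 · 0 · 2 · 3
3 · 0 · 3 · 0 · 2
1 · 3 · 1 · 3 · 0
0 · 0 · 2 · 3 · 3

43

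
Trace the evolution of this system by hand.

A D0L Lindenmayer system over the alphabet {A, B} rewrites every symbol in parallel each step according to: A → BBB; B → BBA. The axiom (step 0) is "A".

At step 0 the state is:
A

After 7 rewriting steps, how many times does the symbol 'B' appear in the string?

0) A
1) BBB
2) BBABBABBA
3) BBABBABBBBBABBABBBBBABBABBB
4) BBABBABBBBBABBABBBBBABBABBABBABBABBBBBABBABBBBBABBABBABBABBABBBBBABBABBBBBABBABBA
5) BBABBABBBBBABBABBBBBABBABBABBABBABBBBBABBABBBBBABBABBABBAB…ABBABBABBABBBBBABBABBBBBABBABBABBABBABBBBBABBABBBBBABBABBB  (len 243)
6) BBABBABBBBBABBABBBBBABBABBABBABBABBBBBABBABBBBBABBABBABBAB…ABBABBABBABBBBBABBABBBBBABBABBABBABBABBBBBABBABBBBBABBABBA  (len 729)
7) BBABBABBBBBABBABBBBBABBABBABBABBABBBBBABBABBBBBABBABBABBAB…ABBABBABBABBBBBABBABBBBBABBABBABBABBABBBBBABBABBBBBABBABBB  (len 2187)

1641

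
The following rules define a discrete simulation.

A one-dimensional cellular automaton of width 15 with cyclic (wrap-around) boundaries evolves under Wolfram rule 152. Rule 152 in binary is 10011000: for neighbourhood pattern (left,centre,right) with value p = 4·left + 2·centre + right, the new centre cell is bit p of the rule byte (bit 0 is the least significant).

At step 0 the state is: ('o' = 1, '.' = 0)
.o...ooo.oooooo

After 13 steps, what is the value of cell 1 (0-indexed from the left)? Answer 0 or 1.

0

step 0: .o...ooo.oooooo
step 1: ..o..oo..ooooo.
step 2: ...o.o.o.oooo.o
step 3: o........ooo...
step 4: .o.......oo.o..
step 5: ..o......o...o.
step 6: ...o......o...o
step 7: o...o......o...
step 8: .o...o......o..
step 9: ..o...o......o.
step 10: ...o...o......o
step 11: o...o...o......
step 12: .o...o...o.....
step 13: ..o...o...o....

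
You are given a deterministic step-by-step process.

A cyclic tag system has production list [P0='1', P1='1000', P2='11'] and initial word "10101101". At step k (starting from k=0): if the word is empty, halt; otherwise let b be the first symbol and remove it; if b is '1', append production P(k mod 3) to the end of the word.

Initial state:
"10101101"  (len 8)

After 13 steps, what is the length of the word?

k=0  "10101101"  (len 8)
k=1  "01011011"  (len 8)
k=2  "1011011"  (len 7)
k=3  "01101111"  (len 8)
k=4  "1101111"  (len 7)
k=5  "1011111000"  (len 10)
k=6  "01111100011"  (len 11)
k=7  "1111100011"  (len 10)
k=8  "1111000111000"  (len 13)
k=9  "11100011100011"  (len 14)
k=10  "11000111000111"  (len 14)
k=11  "10001110001111000"  (len 17)
k=12  "000111000111100011"  (len 18)
k=13  "00111000111100011"  (len 17)

17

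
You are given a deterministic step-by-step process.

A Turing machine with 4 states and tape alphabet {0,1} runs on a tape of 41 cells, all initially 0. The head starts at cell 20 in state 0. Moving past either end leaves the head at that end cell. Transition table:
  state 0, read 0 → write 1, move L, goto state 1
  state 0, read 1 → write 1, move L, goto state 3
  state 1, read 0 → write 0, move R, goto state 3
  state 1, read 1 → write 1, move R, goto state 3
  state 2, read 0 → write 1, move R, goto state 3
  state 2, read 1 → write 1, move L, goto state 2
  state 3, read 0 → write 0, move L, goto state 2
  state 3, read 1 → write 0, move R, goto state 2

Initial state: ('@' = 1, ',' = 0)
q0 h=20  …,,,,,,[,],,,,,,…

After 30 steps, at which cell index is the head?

t=0: q0 h=20  …,,,,,,[,],,,,,,…
t=1: q1 h=19  …,,,,,,[,]@,,,,,…
t=2: q3 h=20  …,,,,,,[@],,,,,,…
t=3: q2 h=21  …,,,,,,[,],,,,,,…
t=4: q3 h=22  …,,,,,@[,],,,,,,…
t=5: q2 h=21  …,,,,,,[@],,,,,,…
t=6: q2 h=20  …,,,,,,[,]@,,,,,…
t=7: q3 h=21  …,,,,,@[@],,,,,,…
t=8: q2 h=22  …,,,,@,[,],,,,,,…
t=9: q3 h=23  …,,,@,@[,],,,,,,…
t=10: q2 h=22  …,,,,@,[@],,,,,,…
t=11: q2 h=21  …,,,,,@[,]@,,,,,…
t=12: q3 h=22  …,,,,@@[@],,,,,,…
t=13: q2 h=23  …,,,@@,[,],,,,,,…
t=14: q3 h=24  …,,@@,@[,],,,,,,…
t=15: q2 h=23  …,,,@@,[@],,,,,,…
t=16: q2 h=22  …,,,,@@[,]@,,,,,…
t=17: q3 h=23  …,,,@@@[@],,,,,,…
t=18: q2 h=24  …,,@@@,[,],,,,,,…
t=19: q3 h=25  …,@@@,@[,],,,,,,…
t=20: q2 h=24  …,,@@@,[@],,,,,,…
t=21: q2 h=23  …,,,@@@[,]@,,,,,…
t=22: q3 h=24  …,,@@@@[@],,,,,,…
t=23: q2 h=25  …,@@@@,[,],,,,,,…
t=24: q3 h=26  …@@@@,@[,],,,,,,…
t=25: q2 h=25  …,@@@@,[@],,,,,,…
t=26: q2 h=24  …,,@@@@[,]@,,,,,…
t=27: q3 h=25  …,@@@@@[@],,,,,,…
t=28: q2 h=26  …@@@@@,[,],,,,,,…
t=29: q3 h=27  …@@@@,@[,],,,,,,…
t=30: q2 h=26  …@@@@@,[@],,,,,,…

26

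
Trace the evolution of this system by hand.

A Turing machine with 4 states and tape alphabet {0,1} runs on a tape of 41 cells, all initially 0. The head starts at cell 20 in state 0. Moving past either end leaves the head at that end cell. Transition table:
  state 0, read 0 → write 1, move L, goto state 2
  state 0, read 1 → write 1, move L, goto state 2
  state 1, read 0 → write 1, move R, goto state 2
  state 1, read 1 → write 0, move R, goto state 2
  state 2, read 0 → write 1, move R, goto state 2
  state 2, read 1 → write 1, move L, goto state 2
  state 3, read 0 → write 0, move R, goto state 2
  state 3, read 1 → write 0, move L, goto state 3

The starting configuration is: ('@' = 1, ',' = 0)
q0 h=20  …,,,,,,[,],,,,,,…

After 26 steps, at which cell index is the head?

gen 0: q0 h=20  …,,,,,,[,],,,,,,…
gen 1: q2 h=19  …,,,,,,[,]@,,,,,…
gen 2: q2 h=20  …,,,,,@[@],,,,,,…
gen 3: q2 h=19  …,,,,,,[@]@,,,,,…
gen 4: q2 h=18  …,,,,,,[,]@@,,,,…
gen 5: q2 h=19  …,,,,,@[@]@,,,,,…
gen 6: q2 h=18  …,,,,,,[@]@@,,,,…
gen 7: q2 h=17  …,,,,,,[,]@@@,,,…
gen 8: q2 h=18  …,,,,,@[@]@@,,,,…
gen 9: q2 h=17  …,,,,,,[@]@@@,,,…
gen 10: q2 h=16  …,,,,,,[,]@@@@,,…
gen 11: q2 h=17  …,,,,,@[@]@@@,,,…
gen 12: q2 h=16  …,,,,,,[@]@@@@,,…
gen 13: q2 h=15  …,,,,,,[,]@@@@@,…
gen 14: q2 h=16  …,,,,,@[@]@@@@,,…
gen 15: q2 h=15  …,,,,,,[@]@@@@@,…
gen 16: q2 h=14  …,,,,,,[,]@@@@@@…
gen 17: q2 h=15  …,,,,,@[@]@@@@@,…
gen 18: q2 h=14  …,,,,,,[@]@@@@@@…
gen 19: q2 h=13  …,,,,,,[,]@@@@@@…
gen 20: q2 h=14  …,,,,,@[@]@@@@@@…
gen 21: q2 h=13  …,,,,,,[@]@@@@@@…
gen 22: q2 h=12  …,,,,,,[,]@@@@@@…
gen 23: q2 h=13  …,,,,,@[@]@@@@@@…
gen 24: q2 h=12  …,,,,,,[@]@@@@@@…
gen 25: q2 h=11  …,,,,,,[,]@@@@@@…
gen 26: q2 h=12  …,,,,,@[@]@@@@@@…

12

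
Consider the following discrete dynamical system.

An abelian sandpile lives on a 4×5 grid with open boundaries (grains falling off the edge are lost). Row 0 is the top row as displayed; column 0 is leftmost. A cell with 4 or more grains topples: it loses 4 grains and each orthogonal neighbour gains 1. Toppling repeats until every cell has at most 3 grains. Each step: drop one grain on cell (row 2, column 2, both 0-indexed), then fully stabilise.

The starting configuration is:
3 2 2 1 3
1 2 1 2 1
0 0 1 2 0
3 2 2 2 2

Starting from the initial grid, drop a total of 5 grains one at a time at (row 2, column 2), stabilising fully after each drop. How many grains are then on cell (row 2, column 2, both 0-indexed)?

2

0) 3 2 2 1 3
1 2 1 2 1
0 0 1 2 0
3 2 2 2 2
1) 3 2 2 1 3
1 2 1 2 1
0 0 2 2 0
3 2 2 2 2
2) 3 2 2 1 3
1 2 1 2 1
0 0 3 2 0
3 2 2 2 2
3) 3 2 2 1 3
1 2 2 2 1
0 1 0 3 0
3 2 3 2 2
4) 3 2 2 1 3
1 2 2 2 1
0 1 1 3 0
3 2 3 2 2
5) 3 2 2 1 3
1 2 2 2 1
0 1 2 3 0
3 2 3 2 2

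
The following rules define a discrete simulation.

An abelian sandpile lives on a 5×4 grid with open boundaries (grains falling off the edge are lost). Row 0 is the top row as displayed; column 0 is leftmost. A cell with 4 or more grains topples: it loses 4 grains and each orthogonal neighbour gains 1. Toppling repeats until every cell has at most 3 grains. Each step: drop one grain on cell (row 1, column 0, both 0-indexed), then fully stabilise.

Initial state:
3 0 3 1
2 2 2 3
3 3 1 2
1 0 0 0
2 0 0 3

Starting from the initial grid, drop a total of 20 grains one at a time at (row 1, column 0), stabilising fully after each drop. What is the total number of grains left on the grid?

0) 3 0 3 1
2 2 2 3
3 3 1 2
1 0 0 0
2 0 0 3
1) 3 0 3 1
3 2 2 3
3 3 1 2
1 0 0 0
2 0 0 3
2) 0 2 3 1
3 0 3 3
1 1 2 2
2 1 0 0
2 0 0 3
3) 1 2 3 1
0 1 3 3
2 1 2 2
2 1 0 0
2 0 0 3
4) 1 2 3 1
1 1 3 3
2 1 2 2
2 1 0 0
2 0 0 3
5) 1 2 3 1
2 1 3 3
2 1 2 2
2 1 0 0
2 0 0 3
6) 1 2 3 1
3 1 3 3
2 1 2 2
2 1 0 0
2 0 0 3
7) 2 2 3 1
0 2 3 3
3 1 2 2
2 1 0 0
2 0 0 3
8) 2 2 3 1
1 2 3 3
3 1 2 2
2 1 0 0
2 0 0 3
9) 2 2 3 1
2 2 3 3
3 1 2 2
2 1 0 0
2 0 0 3
10) 2 2 3 1
3 2 3 3
3 1 2 2
2 1 0 0
2 0 0 3
11) 3 2 3 1
1 3 3 3
0 2 2 2
3 1 0 0
2 0 0 3
12) 3 2 3 1
2 3 3 3
0 2 2 2
3 1 0 0
2 0 0 3
13) 3 2 3 1
3 3 3 3
0 2 2 2
3 1 0 0
2 0 0 3
14) 1 1 1 3
2 2 2 0
1 3 3 3
3 1 0 0
2 0 0 3
15) 1 1 1 3
3 2 2 0
1 3 3 3
3 1 0 0
2 0 0 3
16) 2 1 1 3
0 3 2 0
2 3 3 3
3 1 0 0
2 0 0 3
17) 2 1 1 3
1 3 2 0
2 3 3 3
3 1 0 0
2 0 0 3
18) 2 1 1 3
2 3 2 0
2 3 3 3
3 1 0 0
2 0 0 3
19) 2 1 1 3
3 3 2 0
2 3 3 3
3 1 0 0
2 0 0 3
20) 3 2 2 3
2 2 0 2
1 2 2 0
0 3 1 1
3 0 0 3

32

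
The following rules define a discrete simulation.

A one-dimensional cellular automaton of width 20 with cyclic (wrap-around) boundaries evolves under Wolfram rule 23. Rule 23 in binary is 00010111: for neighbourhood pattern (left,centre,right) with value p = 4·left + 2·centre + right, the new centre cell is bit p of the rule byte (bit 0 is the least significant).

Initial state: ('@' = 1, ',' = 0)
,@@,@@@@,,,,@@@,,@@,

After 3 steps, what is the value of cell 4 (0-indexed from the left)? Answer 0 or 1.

k=0  ,@@,@@@@,,,,@@@,,@@,
k=1  @,,,,,,,@@@@,,,@@,,@
k=2  ,@@@@@@@,,,,@@@,,@@,
k=3  @,,,,,,,@@@@,,,@@,,@

0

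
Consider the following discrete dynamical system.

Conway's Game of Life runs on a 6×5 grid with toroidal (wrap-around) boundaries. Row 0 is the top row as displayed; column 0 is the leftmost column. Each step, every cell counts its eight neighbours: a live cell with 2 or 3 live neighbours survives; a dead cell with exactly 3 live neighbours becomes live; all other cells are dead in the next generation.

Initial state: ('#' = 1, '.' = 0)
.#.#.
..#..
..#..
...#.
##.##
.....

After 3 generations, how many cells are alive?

0) .#.#.
..#..
..#..
...#.
##.##
.....
1) ..#..
.###.
..##.
##.#.
#.###
.#.#.
2) .....
.#...
#....
#....
.....
##...
3) ##...
.....
##...
.....
##...
.....

6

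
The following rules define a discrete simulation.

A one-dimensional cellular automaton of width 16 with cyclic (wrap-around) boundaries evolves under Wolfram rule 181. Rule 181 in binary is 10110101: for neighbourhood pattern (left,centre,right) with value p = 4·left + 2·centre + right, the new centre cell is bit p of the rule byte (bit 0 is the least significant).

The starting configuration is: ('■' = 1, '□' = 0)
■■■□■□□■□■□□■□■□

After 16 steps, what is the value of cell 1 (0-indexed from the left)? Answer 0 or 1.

k=0  ■■■□■□□■□■□□■□■□
k=1  □■□■■■□■■■■□■■■■
k=2  ■■■□■□■□■■□■□■■□
k=3  □■□■■■■■□□■■■□□■
k=4  ■■■□■■■□■□□■□■□■
k=5  ■■□■□■□■■■□■■■■□
k=6  □□■■■■■□■□■□■■□■
k=7  ■□□■■■□■■■■■□□■■
k=8  □■□□■□■□■■■□■□□■
k=9  ■■■□■■■■□■□■■■□■
k=10  ■■□■□■■□■■■□■□■□
k=11  □□■■■□□■□■□■■■■■
k=12  ■□□■□■□■■■■□■■■□
k=13  ■■□■■■■□■■□■□■□■
k=14  ■□■□■■□■□□■■■■■□
k=15  ■■■■□□■■■□□■■■□■
k=16  ■■■□■□□■□■□□■□■□

1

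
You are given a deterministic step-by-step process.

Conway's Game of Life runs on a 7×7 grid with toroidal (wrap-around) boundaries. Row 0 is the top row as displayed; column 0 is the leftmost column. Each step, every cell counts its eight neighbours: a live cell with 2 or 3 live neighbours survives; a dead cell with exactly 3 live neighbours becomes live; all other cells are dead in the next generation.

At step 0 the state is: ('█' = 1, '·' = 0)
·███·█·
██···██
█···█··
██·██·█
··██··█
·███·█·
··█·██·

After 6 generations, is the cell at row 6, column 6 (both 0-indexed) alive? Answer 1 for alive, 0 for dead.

1

0) ·███·█·
██···██
█···█··
██·██·█
··██··█
·███·█·
··█·██·
1) ···█···
···█·█·
··███··
·█··█·█
······█
·█···██
·····██
2) ·····██
·······
··█····
█·█·█··
······█
·······
█···███
3) █···█··
·······
·█·█···
·█·█···
·······
█······
█···█··
4) ·······
·······
·······
·······
·······
·······
██····█
5) █······
·······
·······
·······
·······
█······
█······
6) ·······
·······
·······
·······
·······
·······
██····█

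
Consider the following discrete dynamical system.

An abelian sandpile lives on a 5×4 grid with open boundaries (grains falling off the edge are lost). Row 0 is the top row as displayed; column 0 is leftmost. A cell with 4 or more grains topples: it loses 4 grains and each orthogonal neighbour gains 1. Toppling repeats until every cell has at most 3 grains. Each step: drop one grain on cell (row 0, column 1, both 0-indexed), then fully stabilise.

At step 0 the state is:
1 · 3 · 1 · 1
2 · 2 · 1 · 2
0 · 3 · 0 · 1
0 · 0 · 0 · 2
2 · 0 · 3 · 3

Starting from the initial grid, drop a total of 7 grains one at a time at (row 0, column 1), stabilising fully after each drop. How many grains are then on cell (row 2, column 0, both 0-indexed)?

1

[0] 1 · 3 · 1 · 1
2 · 2 · 1 · 2
0 · 3 · 0 · 1
0 · 0 · 0 · 2
2 · 0 · 3 · 3
[1] 2 · 0 · 2 · 1
2 · 3 · 1 · 2
0 · 3 · 0 · 1
0 · 0 · 0 · 2
2 · 0 · 3 · 3
[2] 2 · 1 · 2 · 1
2 · 3 · 1 · 2
0 · 3 · 0 · 1
0 · 0 · 0 · 2
2 · 0 · 3 · 3
[3] 2 · 2 · 2 · 1
2 · 3 · 1 · 2
0 · 3 · 0 · 1
0 · 0 · 0 · 2
2 · 0 · 3 · 3
[4] 2 · 3 · 2 · 1
2 · 3 · 1 · 2
0 · 3 · 0 · 1
0 · 0 · 0 · 2
2 · 0 · 3 · 3
[5] 3 · 1 · 3 · 1
3 · 1 · 2 · 2
1 · 0 · 1 · 1
0 · 1 · 0 · 2
2 · 0 · 3 · 3
[6] 3 · 2 · 3 · 1
3 · 1 · 2 · 2
1 · 0 · 1 · 1
0 · 1 · 0 · 2
2 · 0 · 3 · 3
[7] 3 · 3 · 3 · 1
3 · 1 · 2 · 2
1 · 0 · 1 · 1
0 · 1 · 0 · 2
2 · 0 · 3 · 3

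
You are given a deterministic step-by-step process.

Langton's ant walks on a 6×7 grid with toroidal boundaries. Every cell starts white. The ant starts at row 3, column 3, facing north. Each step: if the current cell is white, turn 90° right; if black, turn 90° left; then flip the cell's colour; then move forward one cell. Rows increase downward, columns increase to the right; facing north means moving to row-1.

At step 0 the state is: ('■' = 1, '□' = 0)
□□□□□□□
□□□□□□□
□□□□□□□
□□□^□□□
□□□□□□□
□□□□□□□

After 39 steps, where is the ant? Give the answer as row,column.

k=0  □□□□□□□
□□□□□□□
□□□□□□□
□□□^□□□
□□□□□□□
□□□□□□□
k=1  □□□□□□□
□□□□□□□
□□□□□□□
□□□■>□□
□□□□□□□
□□□□□□□
k=2  □□□□□□□
□□□□□□□
□□□□□□□
□□□■■□□
□□□□v□□
□□□□□□□
k=3  □□□□□□□
□□□□□□□
□□□□□□□
□□□■■□□
□□□<■□□
□□□□□□□
k=4  □□□□□□□
□□□□□□□
□□□□□□□
□□□^■□□
□□□■■□□
□□□□□□□
k=5  □□□□□□□
□□□□□□□
□□□□□□□
□□<□■□□
□□□■■□□
□□□□□□□
k=6  □□□□□□□
□□□□□□□
□□^□□□□
□□■□■□□
□□□■■□□
□□□□□□□
k=7  □□□□□□□
□□□□□□□
□□■>□□□
□□■□■□□
□□□■■□□
□□□□□□□
k=8  □□□□□□□
□□□□□□□
□□■■□□□
□□■v■□□
□□□■■□□
□□□□□□□
k=9  □□□□□□□
□□□□□□□
□□■■□□□
□□<■■□□
□□□■■□□
□□□□□□□
k=10  □□□□□□□
□□□□□□□
□□■■□□□
□□□■■□□
□□v■■□□
□□□□□□□
k=11  □□□□□□□
□□□□□□□
□□■■□□□
□□□■■□□
□<■■■□□
□□□□□□□
k=12  □□□□□□□
□□□□□□□
□□■■□□□
□^□■■□□
□■■■■□□
□□□□□□□
k=13  □□□□□□□
□□□□□□□
□□■■□□□
□■>■■□□
□■■■■□□
□□□□□□□
k=14  □□□□□□□
□□□□□□□
□□■■□□□
□■■■■□□
□■v■■□□
□□□□□□□
k=15  □□□□□□□
□□□□□□□
□□■■□□□
□■■■■□□
□■□>■□□
□□□□□□□
k=16  □□□□□□□
□□□□□□□
□□■■□□□
□■■^■□□
□■□□■□□
□□□□□□□
k=17  □□□□□□□
□□□□□□□
□□■■□□□
□■<□■□□
□■□□■□□
□□□□□□□
k=18  □□□□□□□
□□□□□□□
□□■■□□□
□■□□■□□
□■v□■□□
□□□□□□□
k=19  □□□□□□□
□□□□□□□
□□■■□□□
□■□□■□□
□<■□■□□
□□□□□□□
k=20  □□□□□□□
□□□□□□□
□□■■□□□
□■□□■□□
□□■□■□□
□v□□□□□
k=21  □□□□□□□
□□□□□□□
□□■■□□□
□■□□■□□
□□■□■□□
<■□□□□□
k=22  □□□□□□□
□□□□□□□
□□■■□□□
□■□□■□□
^□■□■□□
■■□□□□□
k=23  □□□□□□□
□□□□□□□
□□■■□□□
□■□□■□□
■>■□■□□
■■□□□□□
k=24  □□□□□□□
□□□□□□□
□□■■□□□
□■□□■□□
■■■□■□□
■v□□□□□
k=25  □□□□□□□
□□□□□□□
□□■■□□□
□■□□■□□
■■■□■□□
■□>□□□□
k=26  □□v□□□□
□□□□□□□
□□■■□□□
□■□□■□□
■■■□■□□
■□■□□□□
k=27  □<■□□□□
□□□□□□□
□□■■□□□
□■□□■□□
■■■□■□□
■□■□□□□
k=28  □■■□□□□
□□□□□□□
□□■■□□□
□■□□■□□
■■■□■□□
■^■□□□□
k=29  □■■□□□□
□□□□□□□
□□■■□□□
□■□□■□□
■■■□■□□
■■>□□□□
k=30  □■■□□□□
□□□□□□□
□□■■□□□
□■□□■□□
■■^□■□□
■■□□□□□
k=31  □■■□□□□
□□□□□□□
□□■■□□□
□■□□■□□
■<□□■□□
■■□□□□□
k=32  □■■□□□□
□□□□□□□
□□■■□□□
□■□□■□□
■□□□■□□
■v□□□□□
k=33  □■■□□□□
□□□□□□□
□□■■□□□
□■□□■□□
■□□□■□□
■□>□□□□
k=34  □■v□□□□
□□□□□□□
□□■■□□□
□■□□■□□
■□□□■□□
■□■□□□□
k=35  □■□>□□□
□□□□□□□
□□■■□□□
□■□□■□□
■□□□■□□
■□■□□□□
k=36  □■□■□□□
□□□v□□□
□□■■□□□
□■□□■□□
■□□□■□□
■□■□□□□
k=37  □■□■□□□
□□<■□□□
□□■■□□□
□■□□■□□
■□□□■□□
■□■□□□□
k=38  □■^■□□□
□□■■□□□
□□■■□□□
□■□□■□□
■□□□■□□
■□■□□□□
k=39  □■■>□□□
□□■■□□□
□□■■□□□
□■□□■□□
■□□□■□□
■□■□□□□

0,3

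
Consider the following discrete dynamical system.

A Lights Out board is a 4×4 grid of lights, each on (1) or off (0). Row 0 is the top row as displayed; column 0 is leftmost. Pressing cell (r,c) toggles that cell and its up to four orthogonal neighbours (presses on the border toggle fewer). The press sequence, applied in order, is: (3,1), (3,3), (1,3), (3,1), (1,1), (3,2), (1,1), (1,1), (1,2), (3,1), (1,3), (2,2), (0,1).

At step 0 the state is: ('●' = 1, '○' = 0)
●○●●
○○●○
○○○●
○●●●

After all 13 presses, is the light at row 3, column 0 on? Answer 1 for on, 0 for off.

[0] ●○●●
○○●○
○○○●
○●●●
[1] ●○●●
○○●○
○●○●
●○○●
[2] ●○●●
○○●○
○●○○
●○●○
[3] ●○●○
○○○●
○●○●
●○●○
[4] ●○●○
○○○●
○○○●
○●○○
[5] ●●●○
●●●●
○●○●
○●○○
[6] ●●●○
●●●●
○●●●
○○●●
[7] ●○●○
○○○●
○○●●
○○●●
[8] ●●●○
●●●●
○●●●
○○●●
[9] ●●○○
●○○○
○●○●
○○●●
[10] ●●○○
●○○○
○○○●
●●○●
[11] ●●○●
●○●●
○○○○
●●○●
[12] ●●○●
●○○●
○●●●
●●●●
[13] ○○●●
●●○●
○●●●
●●●●

1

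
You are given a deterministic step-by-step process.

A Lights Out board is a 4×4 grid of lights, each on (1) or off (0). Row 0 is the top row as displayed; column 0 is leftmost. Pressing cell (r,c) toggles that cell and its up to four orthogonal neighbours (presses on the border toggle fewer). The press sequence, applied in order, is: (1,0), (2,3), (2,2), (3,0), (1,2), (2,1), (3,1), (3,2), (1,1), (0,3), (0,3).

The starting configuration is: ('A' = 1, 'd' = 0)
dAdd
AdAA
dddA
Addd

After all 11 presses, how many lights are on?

9

k=0  dAdd
AdAA
dddA
Addd
k=1  AAdd
dAAA
AddA
Addd
k=2  AAdd
dAAd
AdAd
AddA
k=3  AAdd
dAdd
AAdA
AdAA
k=4  AAdd
dAdd
dAdA
dAAA
k=5  AAAd
ddAA
dAAA
dAAA
k=6  AAAd
dAAA
AddA
ddAA
k=7  AAAd
dAAA
AAdA
AAdA
k=8  AAAd
dAAA
AAAA
AdAd
k=9  AdAd
AddA
AdAA
AdAd
k=10  AddA
Addd
AdAA
AdAd
k=11  AdAd
AddA
AdAA
AdAd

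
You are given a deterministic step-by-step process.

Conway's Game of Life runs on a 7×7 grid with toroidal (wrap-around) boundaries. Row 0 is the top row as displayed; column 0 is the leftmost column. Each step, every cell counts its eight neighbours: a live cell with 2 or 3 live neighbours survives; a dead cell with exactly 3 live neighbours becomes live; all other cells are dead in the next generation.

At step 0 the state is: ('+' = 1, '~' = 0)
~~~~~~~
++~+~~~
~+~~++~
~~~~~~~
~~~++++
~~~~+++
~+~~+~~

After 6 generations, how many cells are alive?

t=0: ~~~~~~~
++~+~~~
~+~~++~
~~~~~~~
~~~++++
~~~~+++
~+~~+~~
t=1: +++~~~~
+++~+~~
+++~+~~
~~~+~~+
~~~+~~+
+~~~~~+
~~~~+~~
t=2: +~+~~~~
~~~~~~+
~~~~+++
~+~++++
~~~~~++
+~~~~++
~~~~~~+
t=3: +~~~~~+
+~~~~~+
~~~+~~~
~~~+~~~
~~~~~~~
+~~~~~~
~+~~~+~
t=4: ~+~~~+~
+~~~~~+
~~~~~~~
~~~~~~~
~~~~~~~
~~~~~~~
~+~~~~~
t=5: ~+~~~~+
+~~~~~+
~~~~~~~
~~~~~~~
~~~~~~~
~~~~~~~
~~~~~~~
t=6: ~~~~~~+
+~~~~~+
~~~~~~~
~~~~~~~
~~~~~~~
~~~~~~~
~~~~~~~

3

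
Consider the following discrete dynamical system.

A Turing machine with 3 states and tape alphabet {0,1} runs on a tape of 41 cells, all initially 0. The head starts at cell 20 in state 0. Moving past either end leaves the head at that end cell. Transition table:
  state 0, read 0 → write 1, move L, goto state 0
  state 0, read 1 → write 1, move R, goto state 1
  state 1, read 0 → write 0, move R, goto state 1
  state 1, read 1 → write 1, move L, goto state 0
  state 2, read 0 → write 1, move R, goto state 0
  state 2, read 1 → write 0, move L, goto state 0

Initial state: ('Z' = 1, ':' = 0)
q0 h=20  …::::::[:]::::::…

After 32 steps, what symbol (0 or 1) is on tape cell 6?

1

step 0: q0 h=20  …::::::[:]::::::…
step 1: q0 h=19  …::::::[:]Z:::::…
step 2: q0 h=18  …::::::[:]ZZ::::…
step 3: q0 h=17  …::::::[:]ZZZ:::…
step 4: q0 h=16  …::::::[:]ZZZZ::…
step 5: q0 h=15  …::::::[:]ZZZZZ:…
step 6: q0 h=14  …::::::[:]ZZZZZZ…
step 7: q0 h=13  …::::::[:]ZZZZZZ…
step 8: q0 h=12  …::::::[:]ZZZZZZ…
step 9: q0 h=11  …::::::[:]ZZZZZZ…
step 10: q0 h=10  …::::::[:]ZZZZZZ…
step 11: q0 h= 9  …::::::[:]ZZZZZZ…
step 12: q0 h= 8  …::::::[:]ZZZZZZ…
step 13: q0 h= 7  …::::::[:]ZZZZZZ…
step 14: q0 h= 6  |::::::[:]ZZZZZZ…
step 15: q0 h= 5  |:::::[:]ZZZZZZ…
step 16: q0 h= 4  |::::[:]ZZZZZZ…
step 17: q0 h= 3  |:::[:]ZZZZZZ…
step 18: q0 h= 2  |::[:]ZZZZZZ…
step 19: q0 h= 1  |:[:]ZZZZZZ…
step 20: q0 h= 0  |[:]ZZZZZZ…
step 21: q0 h= 0  |[Z]ZZZZZZ…
step 22: q1 h= 1  |Z[Z]ZZZZZZ…
step 23: q0 h= 0  |[Z]ZZZZZZ…
step 24: q1 h= 1  |Z[Z]ZZZZZZ…
step 25: q0 h= 0  |[Z]ZZZZZZ…
step 26: q1 h= 1  |Z[Z]ZZZZZZ…
step 27: q0 h= 0  |[Z]ZZZZZZ…
step 28: q1 h= 1  |Z[Z]ZZZZZZ…
step 29: q0 h= 0  |[Z]ZZZZZZ…
step 30: q1 h= 1  |Z[Z]ZZZZZZ…
step 31: q0 h= 0  |[Z]ZZZZZZ…
step 32: q1 h= 1  |Z[Z]ZZZZZZ…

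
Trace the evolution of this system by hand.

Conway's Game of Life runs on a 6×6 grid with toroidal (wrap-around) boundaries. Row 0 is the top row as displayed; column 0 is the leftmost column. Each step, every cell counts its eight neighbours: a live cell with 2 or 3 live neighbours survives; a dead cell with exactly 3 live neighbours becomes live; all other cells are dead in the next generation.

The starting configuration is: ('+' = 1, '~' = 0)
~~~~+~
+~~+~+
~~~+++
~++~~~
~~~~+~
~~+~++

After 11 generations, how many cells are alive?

step 0: ~~~~+~
+~~+~+
~~~+++
~++~~~
~~~~+~
~~+~++
step 1: +~~~~~
+~~+~~
~+~+~+
~~+~~+
~++~++
~~~~++
step 2: +~~~+~
+++~++
~+~+~+
~~~~~+
~++~~~
~+~++~
step 3: ~~~~~~
~~+~~~
~+~+~~
~+~~+~
+++++~
++~+++
step 4: ++++++
~~+~~~
~+~+~~
~~~~++
~~~~~~
~~~~~~
step 5: ++++++
~~~~~+
~~+++~
~~~~+~
~~~~~~
++++++
step 6: ~~~~~~
~~~~~~
~~~+++
~~~~+~
+++~~~
~~~~~~
step 7: ~~~~~~
~~~~+~
~~~+++
+++~+~
~+~~~~
~+~~~~
step 8: ~~~~~~
~~~+++
+++~~~
+++~+~
~~~~~~
~~~~~~
step 9: ~~~~+~
++++++
~~~~~~
+~++~+
~+~~~~
~~~~~~
step 10: +++~+~
++++++
~~~~~~
+++~~~
+++~~~
~~~~~~
step 11: ~~~~+~
~~~~+~
~~~~+~
+~+~~~
+~+~~~
~~~+~+

9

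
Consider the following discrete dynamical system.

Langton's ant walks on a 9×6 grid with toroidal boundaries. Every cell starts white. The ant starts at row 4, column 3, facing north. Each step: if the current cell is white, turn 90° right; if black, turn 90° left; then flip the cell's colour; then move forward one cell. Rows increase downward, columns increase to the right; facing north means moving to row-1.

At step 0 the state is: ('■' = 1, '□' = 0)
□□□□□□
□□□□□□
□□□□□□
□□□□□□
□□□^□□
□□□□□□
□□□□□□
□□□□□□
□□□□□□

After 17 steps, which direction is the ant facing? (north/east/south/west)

[0] □□□□□□
□□□□□□
□□□□□□
□□□□□□
□□□^□□
□□□□□□
□□□□□□
□□□□□□
□□□□□□
[1] □□□□□□
□□□□□□
□□□□□□
□□□□□□
□□□■>□
□□□□□□
□□□□□□
□□□□□□
□□□□□□
[2] □□□□□□
□□□□□□
□□□□□□
□□□□□□
□□□■■□
□□□□v□
□□□□□□
□□□□□□
□□□□□□
[3] □□□□□□
□□□□□□
□□□□□□
□□□□□□
□□□■■□
□□□<■□
□□□□□□
□□□□□□
□□□□□□
[4] □□□□□□
□□□□□□
□□□□□□
□□□□□□
□□□^■□
□□□■■□
□□□□□□
□□□□□□
□□□□□□
[5] □□□□□□
□□□□□□
□□□□□□
□□□□□□
□□<□■□
□□□■■□
□□□□□□
□□□□□□
□□□□□□
[6] □□□□□□
□□□□□□
□□□□□□
□□^□□□
□□■□■□
□□□■■□
□□□□□□
□□□□□□
□□□□□□
[7] □□□□□□
□□□□□□
□□□□□□
□□■>□□
□□■□■□
□□□■■□
□□□□□□
□□□□□□
□□□□□□
[8] □□□□□□
□□□□□□
□□□□□□
□□■■□□
□□■v■□
□□□■■□
□□□□□□
□□□□□□
□□□□□□
[9] □□□□□□
□□□□□□
□□□□□□
□□■■□□
□□<■■□
□□□■■□
□□□□□□
□□□□□□
□□□□□□
[10] □□□□□□
□□□□□□
□□□□□□
□□■■□□
□□□■■□
□□v■■□
□□□□□□
□□□□□□
□□□□□□
[11] □□□□□□
□□□□□□
□□□□□□
□□■■□□
□□□■■□
□<■■■□
□□□□□□
□□□□□□
□□□□□□
[12] □□□□□□
□□□□□□
□□□□□□
□□■■□□
□^□■■□
□■■■■□
□□□□□□
□□□□□□
□□□□□□
[13] □□□□□□
□□□□□□
□□□□□□
□□■■□□
□■>■■□
□■■■■□
□□□□□□
□□□□□□
□□□□□□
[14] □□□□□□
□□□□□□
□□□□□□
□□■■□□
□■■■■□
□■v■■□
□□□□□□
□□□□□□
□□□□□□
[15] □□□□□□
□□□□□□
□□□□□□
□□■■□□
□■■■■□
□■□>■□
□□□□□□
□□□□□□
□□□□□□
[16] □□□□□□
□□□□□□
□□□□□□
□□■■□□
□■■^■□
□■□□■□
□□□□□□
□□□□□□
□□□□□□
[17] □□□□□□
□□□□□□
□□□□□□
□□■■□□
□■<□■□
□■□□■□
□□□□□□
□□□□□□
□□□□□□

west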